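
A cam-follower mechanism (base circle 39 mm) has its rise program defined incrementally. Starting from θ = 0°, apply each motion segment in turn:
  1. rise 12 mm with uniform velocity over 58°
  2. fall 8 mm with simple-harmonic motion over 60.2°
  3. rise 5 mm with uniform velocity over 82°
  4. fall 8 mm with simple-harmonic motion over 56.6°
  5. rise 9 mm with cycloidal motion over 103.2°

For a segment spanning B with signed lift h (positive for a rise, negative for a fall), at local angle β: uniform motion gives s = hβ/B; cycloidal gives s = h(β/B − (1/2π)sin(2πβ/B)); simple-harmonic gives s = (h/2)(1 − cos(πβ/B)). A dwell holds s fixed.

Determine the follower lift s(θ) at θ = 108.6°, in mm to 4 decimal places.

seg 1 [0°–58°] uniform, h=12: full span → s += 12 → s = 12.0000
seg 2 [58°–118.2°] simple-harmonic, h=-8: θ=108.6° here. β=50.6, B=60.2. -8/2·(1 − cos(π·0.8405)) = -7.5084 → s = 4.4916

4.4916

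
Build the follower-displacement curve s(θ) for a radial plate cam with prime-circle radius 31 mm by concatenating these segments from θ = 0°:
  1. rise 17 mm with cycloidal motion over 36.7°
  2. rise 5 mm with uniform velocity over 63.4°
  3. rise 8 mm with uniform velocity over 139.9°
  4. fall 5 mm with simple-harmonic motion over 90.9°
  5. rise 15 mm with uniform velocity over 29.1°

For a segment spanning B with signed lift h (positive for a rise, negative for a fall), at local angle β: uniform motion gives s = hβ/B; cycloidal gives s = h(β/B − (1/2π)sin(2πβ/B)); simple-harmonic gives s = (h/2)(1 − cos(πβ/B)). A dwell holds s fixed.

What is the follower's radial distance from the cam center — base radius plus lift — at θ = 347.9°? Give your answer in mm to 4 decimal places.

seg 1 [0°–36.7°] cycloidal, h=17: full span → s += 17 → s = 17.0000
seg 2 [36.7°–100.1°] uniform, h=5: full span → s += 5 → s = 22.0000
seg 3 [100.1°–240°] uniform, h=8: full span → s += 8 → s = 30.0000
seg 4 [240°–330.9°] simple-harmonic, h=-5: full span → s += -5 → s = 25.0000
seg 5 [330.9°–360°] uniform, h=15: θ=347.9° here. β=17, B=29.1. 15·17/29.1 = 8.7629 → s = 33.7629
radial distance = base radius + s = 31 + 33.7629 = 64.7629

64.7629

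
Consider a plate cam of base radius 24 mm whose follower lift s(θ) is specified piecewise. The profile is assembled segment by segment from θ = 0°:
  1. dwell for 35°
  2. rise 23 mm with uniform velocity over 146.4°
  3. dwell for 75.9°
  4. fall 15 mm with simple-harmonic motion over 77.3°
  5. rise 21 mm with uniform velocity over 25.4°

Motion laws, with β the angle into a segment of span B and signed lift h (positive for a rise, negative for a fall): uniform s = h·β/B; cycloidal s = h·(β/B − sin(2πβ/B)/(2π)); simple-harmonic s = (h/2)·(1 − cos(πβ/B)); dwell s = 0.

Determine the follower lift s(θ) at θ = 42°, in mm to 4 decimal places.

seg 1 [0°–35°] dwell: s stays 0.0000
seg 2 [35°–181.4°] uniform, h=23: θ=42° here. β=7, B=146.4. 23·7/146.4 = 1.0997 → s = 1.0997

1.0997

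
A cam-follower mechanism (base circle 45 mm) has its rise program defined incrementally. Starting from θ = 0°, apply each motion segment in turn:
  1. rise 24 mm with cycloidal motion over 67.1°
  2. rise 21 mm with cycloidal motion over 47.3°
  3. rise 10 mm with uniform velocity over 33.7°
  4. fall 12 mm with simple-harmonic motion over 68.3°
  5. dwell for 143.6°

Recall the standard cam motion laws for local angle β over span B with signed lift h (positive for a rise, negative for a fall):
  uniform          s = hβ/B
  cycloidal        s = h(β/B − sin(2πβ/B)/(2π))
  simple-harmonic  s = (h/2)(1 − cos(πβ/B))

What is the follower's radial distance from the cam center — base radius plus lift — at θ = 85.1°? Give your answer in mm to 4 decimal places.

seg 1 [0°–67.1°] cycloidal, h=24: full span → s += 24 → s = 24.0000
seg 2 [67.1°–114.4°] cycloidal, h=21: θ=85.1° here. β=18, B=47.3. 21·(0.3805 − sin(2π·0.3805)/(2π)) = 5.7120 → s = 29.7120
radial distance = base radius + s = 45 + 29.7120 = 74.7120

74.7120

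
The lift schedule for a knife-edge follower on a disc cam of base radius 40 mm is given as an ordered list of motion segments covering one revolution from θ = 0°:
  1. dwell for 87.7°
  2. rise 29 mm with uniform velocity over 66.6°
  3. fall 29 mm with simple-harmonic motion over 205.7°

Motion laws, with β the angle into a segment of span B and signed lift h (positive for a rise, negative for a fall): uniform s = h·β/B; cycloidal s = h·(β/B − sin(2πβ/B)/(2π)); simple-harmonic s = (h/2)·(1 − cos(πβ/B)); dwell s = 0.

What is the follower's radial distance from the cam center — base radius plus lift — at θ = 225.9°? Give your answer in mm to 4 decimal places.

seg 1 [0°–87.7°] dwell: s stays 0.0000
seg 2 [87.7°–154.3°] uniform, h=29: full span → s += 29 → s = 29.0000
seg 3 [154.3°–360°] simple-harmonic, h=-29: θ=225.9° here. β=71.6, B=205.7. -29/2·(1 − cos(π·0.3481)) = -7.8393 → s = 21.1607
radial distance = base radius + s = 40 + 21.1607 = 61.1607

61.1607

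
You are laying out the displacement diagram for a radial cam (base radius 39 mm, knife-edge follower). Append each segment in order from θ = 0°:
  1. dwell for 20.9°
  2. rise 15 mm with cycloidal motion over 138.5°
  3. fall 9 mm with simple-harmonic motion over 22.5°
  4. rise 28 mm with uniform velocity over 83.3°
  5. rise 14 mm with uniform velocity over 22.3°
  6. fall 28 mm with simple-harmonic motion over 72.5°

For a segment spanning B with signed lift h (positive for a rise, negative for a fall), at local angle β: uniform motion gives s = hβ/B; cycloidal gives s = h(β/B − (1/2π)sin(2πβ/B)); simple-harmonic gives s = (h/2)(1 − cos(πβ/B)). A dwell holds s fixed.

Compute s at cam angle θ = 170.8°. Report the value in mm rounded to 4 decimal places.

seg 1 [0°–20.9°] dwell: s stays 0.0000
seg 2 [20.9°–159.4°] cycloidal, h=15: full span → s += 15 → s = 15.0000
seg 3 [159.4°–181.9°] simple-harmonic, h=-9: θ=170.8° here. β=11.4, B=22.5. -9/2·(1 − cos(π·0.5067)) = -4.5942 → s = 10.4058

10.4058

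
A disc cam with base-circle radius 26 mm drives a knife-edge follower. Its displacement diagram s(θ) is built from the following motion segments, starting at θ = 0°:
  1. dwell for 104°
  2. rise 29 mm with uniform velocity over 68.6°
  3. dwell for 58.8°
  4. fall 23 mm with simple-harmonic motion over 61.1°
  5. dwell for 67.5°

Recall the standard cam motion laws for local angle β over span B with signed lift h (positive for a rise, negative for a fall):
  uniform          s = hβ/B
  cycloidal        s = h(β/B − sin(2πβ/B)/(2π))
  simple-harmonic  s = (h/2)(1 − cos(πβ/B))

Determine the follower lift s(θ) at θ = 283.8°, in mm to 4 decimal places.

seg 1 [0°–104°] dwell: s stays 0.0000
seg 2 [104°–172.6°] uniform, h=29: full span → s += 29 → s = 29.0000
seg 3 [172.6°–231.4°] dwell: s stays 29.0000
seg 4 [231.4°–292.5°] simple-harmonic, h=-23: θ=283.8° here. β=52.4, B=61.1. -23/2·(1 − cos(π·0.8576)) = -21.8685 → s = 7.1315

7.1315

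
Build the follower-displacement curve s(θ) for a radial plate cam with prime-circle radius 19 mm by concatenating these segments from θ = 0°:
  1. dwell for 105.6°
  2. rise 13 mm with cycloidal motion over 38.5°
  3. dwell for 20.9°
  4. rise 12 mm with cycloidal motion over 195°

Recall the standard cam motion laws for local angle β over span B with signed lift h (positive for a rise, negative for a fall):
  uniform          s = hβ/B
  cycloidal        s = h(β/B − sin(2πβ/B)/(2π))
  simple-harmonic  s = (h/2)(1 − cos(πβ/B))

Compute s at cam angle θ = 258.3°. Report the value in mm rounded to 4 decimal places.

seg 1 [0°–105.6°] dwell: s stays 0.0000
seg 2 [105.6°–144.1°] cycloidal, h=13: full span → s += 13 → s = 13.0000
seg 3 [144.1°–165°] dwell: s stays 13.0000
seg 4 [165°–360°] cycloidal, h=12: θ=258.3° here. β=93.3, B=195. 12·(0.4785 − sin(2π·0.4785)/(2π)) = 5.4839 → s = 18.4839

18.4839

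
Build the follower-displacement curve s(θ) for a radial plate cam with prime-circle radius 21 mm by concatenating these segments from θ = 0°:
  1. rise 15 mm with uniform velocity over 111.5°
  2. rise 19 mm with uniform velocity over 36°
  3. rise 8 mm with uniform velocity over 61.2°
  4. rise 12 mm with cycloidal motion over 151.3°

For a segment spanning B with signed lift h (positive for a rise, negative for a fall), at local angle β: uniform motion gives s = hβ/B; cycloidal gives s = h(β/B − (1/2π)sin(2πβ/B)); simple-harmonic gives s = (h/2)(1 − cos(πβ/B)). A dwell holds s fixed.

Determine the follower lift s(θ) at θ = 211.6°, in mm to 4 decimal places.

seg 1 [0°–111.5°] uniform, h=15: full span → s += 15 → s = 15.0000
seg 2 [111.5°–147.5°] uniform, h=19: full span → s += 19 → s = 34.0000
seg 3 [147.5°–208.7°] uniform, h=8: full span → s += 8 → s = 42.0000
seg 4 [208.7°–360°] cycloidal, h=12: θ=211.6° here. β=2.9, B=151.3. 12·(0.0192 − sin(2π·0.0192)/(2π)) = 0.0006 → s = 42.0006

42.0006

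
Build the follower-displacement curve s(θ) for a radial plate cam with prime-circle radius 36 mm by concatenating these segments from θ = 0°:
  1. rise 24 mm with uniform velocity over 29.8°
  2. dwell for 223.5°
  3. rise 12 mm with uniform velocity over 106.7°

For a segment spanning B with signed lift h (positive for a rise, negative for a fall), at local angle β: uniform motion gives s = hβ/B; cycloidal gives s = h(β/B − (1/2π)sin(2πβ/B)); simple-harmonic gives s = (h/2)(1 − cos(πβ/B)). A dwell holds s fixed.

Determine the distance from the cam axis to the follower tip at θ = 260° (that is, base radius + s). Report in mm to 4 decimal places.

seg 1 [0°–29.8°] uniform, h=24: full span → s += 24 → s = 24.0000
seg 2 [29.8°–253.3°] dwell: s stays 24.0000
seg 3 [253.3°–360°] uniform, h=12: θ=260° here. β=6.7, B=106.7. 12·6.7/106.7 = 0.7535 → s = 24.7535
radial distance = base radius + s = 36 + 24.7535 = 60.7535

60.7535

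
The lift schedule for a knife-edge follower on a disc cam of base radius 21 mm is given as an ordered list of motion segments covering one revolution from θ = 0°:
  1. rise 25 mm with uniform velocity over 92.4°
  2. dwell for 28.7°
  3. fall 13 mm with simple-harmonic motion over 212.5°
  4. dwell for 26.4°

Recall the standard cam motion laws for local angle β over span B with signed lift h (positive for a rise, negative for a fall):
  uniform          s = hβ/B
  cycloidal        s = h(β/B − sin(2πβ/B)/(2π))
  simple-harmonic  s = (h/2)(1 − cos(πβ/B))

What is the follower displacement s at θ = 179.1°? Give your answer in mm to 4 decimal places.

seg 1 [0°–92.4°] uniform, h=25: full span → s += 25 → s = 25.0000
seg 2 [92.4°–121.1°] dwell: s stays 25.0000
seg 3 [121.1°–333.6°] simple-harmonic, h=-13: θ=179.1° here. β=58, B=212.5. -13/2·(1 − cos(π·0.2729)) = -2.2467 → s = 22.7533

22.7533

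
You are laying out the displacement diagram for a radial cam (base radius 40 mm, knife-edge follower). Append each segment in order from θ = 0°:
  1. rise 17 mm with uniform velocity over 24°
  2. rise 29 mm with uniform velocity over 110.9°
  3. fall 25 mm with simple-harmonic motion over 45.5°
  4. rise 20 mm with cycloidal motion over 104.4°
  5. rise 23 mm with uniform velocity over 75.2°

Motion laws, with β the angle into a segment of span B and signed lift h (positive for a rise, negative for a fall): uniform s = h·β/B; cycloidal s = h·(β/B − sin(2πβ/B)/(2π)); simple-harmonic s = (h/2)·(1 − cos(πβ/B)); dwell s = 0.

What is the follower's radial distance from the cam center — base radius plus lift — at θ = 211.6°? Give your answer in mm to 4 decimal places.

seg 1 [0°–24°] uniform, h=17: full span → s += 17 → s = 17.0000
seg 2 [24°–134.9°] uniform, h=29: full span → s += 29 → s = 46.0000
seg 3 [134.9°–180.4°] simple-harmonic, h=-25: full span → s += -25 → s = 21.0000
seg 4 [180.4°–284.8°] cycloidal, h=20: θ=211.6° here. β=31.2, B=104.4. 20·(0.2989 − sin(2π·0.2989)/(2π)) = 2.9427 → s = 23.9427
radial distance = base radius + s = 40 + 23.9427 = 63.9427

63.9427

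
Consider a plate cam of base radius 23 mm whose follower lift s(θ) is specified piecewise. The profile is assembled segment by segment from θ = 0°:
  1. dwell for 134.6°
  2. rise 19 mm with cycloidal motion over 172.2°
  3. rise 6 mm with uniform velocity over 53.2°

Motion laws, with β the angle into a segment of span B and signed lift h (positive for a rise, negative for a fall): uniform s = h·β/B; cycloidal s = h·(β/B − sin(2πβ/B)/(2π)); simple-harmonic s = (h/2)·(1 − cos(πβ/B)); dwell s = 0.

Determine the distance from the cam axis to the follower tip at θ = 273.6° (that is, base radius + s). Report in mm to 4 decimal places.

seg 1 [0°–134.6°] dwell: s stays 0.0000
seg 2 [134.6°–306.8°] cycloidal, h=19: θ=273.6° here. β=139, B=172.2. 19·(0.8072 − sin(2π·0.8072)/(2π)) = 18.1676 → s = 18.1676
radial distance = base radius + s = 23 + 18.1676 = 41.1676

41.1676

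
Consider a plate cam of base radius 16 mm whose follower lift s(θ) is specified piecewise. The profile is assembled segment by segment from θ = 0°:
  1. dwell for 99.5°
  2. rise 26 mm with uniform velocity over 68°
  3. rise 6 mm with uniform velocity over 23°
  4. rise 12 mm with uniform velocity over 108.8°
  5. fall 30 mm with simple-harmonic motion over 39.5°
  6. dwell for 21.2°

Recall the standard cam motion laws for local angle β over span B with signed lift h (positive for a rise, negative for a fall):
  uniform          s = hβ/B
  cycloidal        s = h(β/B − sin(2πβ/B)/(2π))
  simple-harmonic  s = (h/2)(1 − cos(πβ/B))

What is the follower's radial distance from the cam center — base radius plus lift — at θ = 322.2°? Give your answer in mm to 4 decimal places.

seg 1 [0°–99.5°] dwell: s stays 0.0000
seg 2 [99.5°–167.5°] uniform, h=26: full span → s += 26 → s = 26.0000
seg 3 [167.5°–190.5°] uniform, h=6: full span → s += 6 → s = 32.0000
seg 4 [190.5°–299.3°] uniform, h=12: full span → s += 12 → s = 44.0000
seg 5 [299.3°–338.8°] simple-harmonic, h=-30: θ=322.2° here. β=22.9, B=39.5. -30/2·(1 − cos(π·0.5797)) = -18.7188 → s = 25.2812
radial distance = base radius + s = 16 + 25.2812 = 41.2812

41.2812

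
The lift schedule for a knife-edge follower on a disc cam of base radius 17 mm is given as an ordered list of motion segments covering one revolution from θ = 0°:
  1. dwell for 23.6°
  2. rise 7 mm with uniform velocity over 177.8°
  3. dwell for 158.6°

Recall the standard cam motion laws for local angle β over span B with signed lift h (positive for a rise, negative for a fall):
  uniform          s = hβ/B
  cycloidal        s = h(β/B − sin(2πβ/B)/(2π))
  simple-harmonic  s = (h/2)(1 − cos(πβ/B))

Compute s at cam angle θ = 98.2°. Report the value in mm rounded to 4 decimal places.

seg 1 [0°–23.6°] dwell: s stays 0.0000
seg 2 [23.6°–201.4°] uniform, h=7: θ=98.2° here. β=74.6, B=177.8. 7·74.6/177.8 = 2.9370 → s = 2.9370

2.9370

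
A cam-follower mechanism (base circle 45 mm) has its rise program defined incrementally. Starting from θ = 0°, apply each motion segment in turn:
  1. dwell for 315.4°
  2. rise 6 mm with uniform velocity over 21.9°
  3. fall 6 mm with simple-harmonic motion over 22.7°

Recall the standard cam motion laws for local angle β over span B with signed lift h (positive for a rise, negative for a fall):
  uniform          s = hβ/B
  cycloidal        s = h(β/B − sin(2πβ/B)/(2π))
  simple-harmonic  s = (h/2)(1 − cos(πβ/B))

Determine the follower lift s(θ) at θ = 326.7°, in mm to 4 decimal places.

seg 1 [0°–315.4°] dwell: s stays 0.0000
seg 2 [315.4°–337.3°] uniform, h=6: θ=326.7° here. β=11.3, B=21.9. 6·11.3/21.9 = 3.0959 → s = 3.0959

3.0959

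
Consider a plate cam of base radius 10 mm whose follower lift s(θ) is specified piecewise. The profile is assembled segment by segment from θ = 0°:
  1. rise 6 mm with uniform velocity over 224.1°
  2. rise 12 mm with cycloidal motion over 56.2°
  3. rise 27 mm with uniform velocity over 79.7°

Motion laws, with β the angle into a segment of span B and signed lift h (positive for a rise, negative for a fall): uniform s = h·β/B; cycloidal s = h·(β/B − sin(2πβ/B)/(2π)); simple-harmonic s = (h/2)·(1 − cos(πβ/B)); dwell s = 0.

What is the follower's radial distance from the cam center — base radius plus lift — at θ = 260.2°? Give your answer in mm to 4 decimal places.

seg 1 [0°–224.1°] uniform, h=6: full span → s += 6 → s = 6.0000
seg 2 [224.1°–280.3°] cycloidal, h=12: θ=260.2° here. β=36.1, B=56.2. 12·(0.6423 − sin(2π·0.6423)/(2π)) = 9.1976 → s = 15.1976
radial distance = base radius + s = 10 + 15.1976 = 25.1976

25.1976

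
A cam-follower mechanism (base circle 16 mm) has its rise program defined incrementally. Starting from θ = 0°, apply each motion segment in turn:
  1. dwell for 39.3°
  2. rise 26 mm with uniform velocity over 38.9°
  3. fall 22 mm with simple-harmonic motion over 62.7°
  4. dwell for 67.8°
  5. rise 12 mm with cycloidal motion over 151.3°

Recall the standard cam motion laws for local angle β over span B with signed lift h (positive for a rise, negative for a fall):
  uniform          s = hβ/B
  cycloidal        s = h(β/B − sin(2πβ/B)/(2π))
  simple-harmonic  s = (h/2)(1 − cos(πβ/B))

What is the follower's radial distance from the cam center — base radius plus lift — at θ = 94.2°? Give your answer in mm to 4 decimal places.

seg 1 [0°–39.3°] dwell: s stays 0.0000
seg 2 [39.3°–78.2°] uniform, h=26: full span → s += 26 → s = 26.0000
seg 3 [78.2°–140.9°] simple-harmonic, h=-22: θ=94.2° here. β=16, B=62.7. -22/2·(1 − cos(π·0.2552)) = -3.3495 → s = 22.6505
radial distance = base radius + s = 16 + 22.6505 = 38.6505

38.6505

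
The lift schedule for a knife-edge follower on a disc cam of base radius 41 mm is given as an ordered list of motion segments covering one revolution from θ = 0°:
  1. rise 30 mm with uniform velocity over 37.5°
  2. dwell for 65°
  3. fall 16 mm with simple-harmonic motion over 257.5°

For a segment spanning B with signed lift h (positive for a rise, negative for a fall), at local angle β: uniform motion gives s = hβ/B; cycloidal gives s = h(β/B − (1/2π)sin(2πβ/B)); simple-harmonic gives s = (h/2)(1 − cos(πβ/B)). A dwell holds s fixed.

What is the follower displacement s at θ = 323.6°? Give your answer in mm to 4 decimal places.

seg 1 [0°–37.5°] uniform, h=30: full span → s += 30 → s = 30.0000
seg 2 [37.5°–102.5°] dwell: s stays 30.0000
seg 3 [102.5°–360°] simple-harmonic, h=-16: θ=323.6° here. β=221.1, B=257.5. -16/2·(1 − cos(π·0.8586)) = -15.2240 → s = 14.7760

14.7760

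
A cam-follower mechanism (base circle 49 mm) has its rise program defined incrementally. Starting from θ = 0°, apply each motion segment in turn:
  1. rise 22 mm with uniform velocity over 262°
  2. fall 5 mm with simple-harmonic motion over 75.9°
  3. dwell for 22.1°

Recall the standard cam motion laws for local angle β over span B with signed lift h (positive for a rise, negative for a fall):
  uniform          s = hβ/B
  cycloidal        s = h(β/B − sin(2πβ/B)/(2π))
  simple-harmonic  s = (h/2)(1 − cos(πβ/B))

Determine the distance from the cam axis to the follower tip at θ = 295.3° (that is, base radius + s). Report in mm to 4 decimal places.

seg 1 [0°–262°] uniform, h=22: full span → s += 22 → s = 22.0000
seg 2 [262°–337.9°] simple-harmonic, h=-5: θ=295.3° here. β=33.3, B=75.9. -5/2·(1 − cos(π·0.4387)) = -2.0218 → s = 19.9782
radial distance = base radius + s = 49 + 19.9782 = 68.9782

68.9782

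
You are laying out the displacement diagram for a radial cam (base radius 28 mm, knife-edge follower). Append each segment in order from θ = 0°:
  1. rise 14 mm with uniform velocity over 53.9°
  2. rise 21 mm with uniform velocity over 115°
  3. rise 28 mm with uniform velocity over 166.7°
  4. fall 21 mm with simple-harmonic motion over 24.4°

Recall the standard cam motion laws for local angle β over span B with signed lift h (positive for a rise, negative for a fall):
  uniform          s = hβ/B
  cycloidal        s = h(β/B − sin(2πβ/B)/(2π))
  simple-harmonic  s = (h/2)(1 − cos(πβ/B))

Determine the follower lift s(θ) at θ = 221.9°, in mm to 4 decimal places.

seg 1 [0°–53.9°] uniform, h=14: full span → s += 14 → s = 14.0000
seg 2 [53.9°–168.9°] uniform, h=21: full span → s += 21 → s = 35.0000
seg 3 [168.9°–335.6°] uniform, h=28: θ=221.9° here. β=53, B=166.7. 28·53/166.7 = 8.9022 → s = 43.9022

43.9022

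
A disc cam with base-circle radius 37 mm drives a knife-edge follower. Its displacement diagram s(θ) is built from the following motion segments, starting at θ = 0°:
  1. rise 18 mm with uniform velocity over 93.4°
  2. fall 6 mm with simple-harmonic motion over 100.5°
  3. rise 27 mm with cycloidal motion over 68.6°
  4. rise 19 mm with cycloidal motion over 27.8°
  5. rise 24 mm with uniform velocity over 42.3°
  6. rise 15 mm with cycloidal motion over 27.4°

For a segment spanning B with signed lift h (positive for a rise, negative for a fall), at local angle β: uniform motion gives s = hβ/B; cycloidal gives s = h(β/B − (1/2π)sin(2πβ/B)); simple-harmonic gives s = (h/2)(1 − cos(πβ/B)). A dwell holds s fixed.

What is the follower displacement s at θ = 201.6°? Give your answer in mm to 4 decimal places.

seg 1 [0°–93.4°] uniform, h=18: full span → s += 18 → s = 18.0000
seg 2 [93.4°–193.9°] simple-harmonic, h=-6: full span → s += -6 → s = 12.0000
seg 3 [193.9°–262.5°] cycloidal, h=27: θ=201.6° here. β=7.7, B=68.6. 27·(0.1122 − sin(2π·0.1122)/(2π)) = 0.2451 → s = 12.2451

12.2451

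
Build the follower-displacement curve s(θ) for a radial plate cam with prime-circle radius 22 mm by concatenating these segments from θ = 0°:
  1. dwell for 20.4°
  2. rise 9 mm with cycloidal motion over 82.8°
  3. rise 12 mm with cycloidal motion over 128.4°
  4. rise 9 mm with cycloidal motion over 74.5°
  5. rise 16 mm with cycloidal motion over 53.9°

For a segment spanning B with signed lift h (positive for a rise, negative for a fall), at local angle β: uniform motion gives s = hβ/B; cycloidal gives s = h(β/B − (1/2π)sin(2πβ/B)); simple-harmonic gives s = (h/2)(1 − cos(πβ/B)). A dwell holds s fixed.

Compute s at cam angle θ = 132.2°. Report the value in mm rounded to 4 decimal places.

seg 1 [0°–20.4°] dwell: s stays 0.0000
seg 2 [20.4°–103.2°] cycloidal, h=9: full span → s += 9 → s = 9.0000
seg 3 [103.2°–231.6°] cycloidal, h=12: θ=132.2° here. β=29, B=128.4. 12·(0.2259 − sin(2π·0.2259)/(2π)) = 0.8224 → s = 9.8224

9.8224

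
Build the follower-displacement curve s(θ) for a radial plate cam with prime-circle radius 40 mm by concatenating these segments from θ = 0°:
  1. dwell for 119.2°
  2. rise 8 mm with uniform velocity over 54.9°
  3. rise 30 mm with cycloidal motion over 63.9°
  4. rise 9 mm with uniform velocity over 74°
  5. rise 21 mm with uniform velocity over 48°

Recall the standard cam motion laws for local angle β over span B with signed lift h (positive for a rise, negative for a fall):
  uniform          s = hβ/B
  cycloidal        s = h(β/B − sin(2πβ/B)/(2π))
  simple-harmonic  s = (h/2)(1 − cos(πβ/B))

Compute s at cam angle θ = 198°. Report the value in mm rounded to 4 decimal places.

seg 1 [0°–119.2°] dwell: s stays 0.0000
seg 2 [119.2°–174.1°] uniform, h=8: full span → s += 8 → s = 8.0000
seg 3 [174.1°–238°] cycloidal, h=30: θ=198° here. β=23.9, B=63.9. 30·(0.3740 − sin(2π·0.3740)/(2π)) = 7.8238 → s = 15.8238

15.8238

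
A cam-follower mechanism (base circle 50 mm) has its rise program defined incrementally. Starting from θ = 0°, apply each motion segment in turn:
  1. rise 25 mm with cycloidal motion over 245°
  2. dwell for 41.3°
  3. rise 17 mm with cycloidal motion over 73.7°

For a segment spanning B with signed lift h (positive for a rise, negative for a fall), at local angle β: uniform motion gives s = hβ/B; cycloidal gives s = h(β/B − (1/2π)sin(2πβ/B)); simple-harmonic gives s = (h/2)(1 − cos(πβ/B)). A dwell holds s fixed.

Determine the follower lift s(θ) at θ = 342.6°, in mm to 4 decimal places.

seg 1 [0°–245°] cycloidal, h=25: full span → s += 25 → s = 25.0000
seg 2 [245°–286.3°] dwell: s stays 25.0000
seg 3 [286.3°–360°] cycloidal, h=17: θ=342.6° here. β=56.3, B=73.7. 17·(0.7639 − sin(2π·0.7639)/(2π)) = 15.6817 → s = 40.6817

40.6817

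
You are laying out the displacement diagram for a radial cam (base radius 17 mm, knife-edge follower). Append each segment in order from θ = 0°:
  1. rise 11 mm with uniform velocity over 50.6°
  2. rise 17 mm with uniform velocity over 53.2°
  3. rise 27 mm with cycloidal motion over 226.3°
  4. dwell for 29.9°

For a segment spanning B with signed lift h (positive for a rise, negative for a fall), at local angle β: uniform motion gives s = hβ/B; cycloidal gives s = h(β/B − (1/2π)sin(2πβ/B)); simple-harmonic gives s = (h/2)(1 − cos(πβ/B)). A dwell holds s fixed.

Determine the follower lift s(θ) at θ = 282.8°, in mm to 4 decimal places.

seg 1 [0°–50.6°] uniform, h=11: full span → s += 11 → s = 11.0000
seg 2 [50.6°–103.8°] uniform, h=17: full span → s += 17 → s = 28.0000
seg 3 [103.8°–330.1°] cycloidal, h=27: θ=282.8° here. β=179, B=226.3. 27·(0.7910 − sin(2π·0.7910)/(2π)) = 25.5121 → s = 53.5121

53.5121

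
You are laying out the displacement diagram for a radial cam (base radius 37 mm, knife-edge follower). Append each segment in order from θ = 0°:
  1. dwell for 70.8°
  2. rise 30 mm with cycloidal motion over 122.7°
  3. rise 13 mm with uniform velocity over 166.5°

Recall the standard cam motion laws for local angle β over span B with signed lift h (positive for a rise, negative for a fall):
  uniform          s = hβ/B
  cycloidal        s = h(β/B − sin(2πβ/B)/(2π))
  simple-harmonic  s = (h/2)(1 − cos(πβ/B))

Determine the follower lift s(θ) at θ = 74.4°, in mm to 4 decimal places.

seg 1 [0°–70.8°] dwell: s stays 0.0000
seg 2 [70.8°–193.5°] cycloidal, h=30: θ=74.4° here. β=3.6, B=122.7. 30·(0.0293 − sin(2π·0.0293)/(2π)) = 0.0050 → s = 0.0050

0.0050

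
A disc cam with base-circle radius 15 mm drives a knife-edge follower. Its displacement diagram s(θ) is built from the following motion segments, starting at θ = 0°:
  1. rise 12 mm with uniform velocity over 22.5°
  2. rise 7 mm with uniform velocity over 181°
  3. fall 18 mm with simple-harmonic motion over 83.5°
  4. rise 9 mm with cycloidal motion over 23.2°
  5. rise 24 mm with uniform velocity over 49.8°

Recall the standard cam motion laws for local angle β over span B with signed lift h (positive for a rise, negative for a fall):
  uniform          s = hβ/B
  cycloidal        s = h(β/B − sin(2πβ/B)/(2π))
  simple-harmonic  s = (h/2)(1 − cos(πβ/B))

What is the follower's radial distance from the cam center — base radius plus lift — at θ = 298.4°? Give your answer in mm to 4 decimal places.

seg 1 [0°–22.5°] uniform, h=12: full span → s += 12 → s = 12.0000
seg 2 [22.5°–203.5°] uniform, h=7: full span → s += 7 → s = 19.0000
seg 3 [203.5°–287°] simple-harmonic, h=-18: full span → s += -18 → s = 1.0000
seg 4 [287°–310.2°] cycloidal, h=9: θ=298.4° here. β=11.4, B=23.2. 9·(0.4914 − sin(2π·0.4914)/(2π)) = 4.3449 → s = 5.3449
radial distance = base radius + s = 15 + 5.3449 = 20.3449

20.3449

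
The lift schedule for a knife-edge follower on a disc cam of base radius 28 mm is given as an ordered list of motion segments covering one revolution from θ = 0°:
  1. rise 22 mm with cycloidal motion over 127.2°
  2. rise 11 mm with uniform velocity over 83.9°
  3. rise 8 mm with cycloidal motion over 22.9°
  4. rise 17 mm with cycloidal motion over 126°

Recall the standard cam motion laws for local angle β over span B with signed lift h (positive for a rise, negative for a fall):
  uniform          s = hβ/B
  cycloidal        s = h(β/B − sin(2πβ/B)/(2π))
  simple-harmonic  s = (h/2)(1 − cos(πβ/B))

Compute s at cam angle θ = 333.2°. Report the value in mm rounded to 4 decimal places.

seg 1 [0°–127.2°] cycloidal, h=22: full span → s += 22 → s = 22.0000
seg 2 [127.2°–211.1°] uniform, h=11: full span → s += 11 → s = 33.0000
seg 3 [211.1°–234°] cycloidal, h=8: full span → s += 8 → s = 41.0000
seg 4 [234°–360°] cycloidal, h=17: θ=333.2° here. β=99.2, B=126. 17·(0.7873 − sin(2π·0.7873)/(2π)) = 16.0158 → s = 57.0158

57.0158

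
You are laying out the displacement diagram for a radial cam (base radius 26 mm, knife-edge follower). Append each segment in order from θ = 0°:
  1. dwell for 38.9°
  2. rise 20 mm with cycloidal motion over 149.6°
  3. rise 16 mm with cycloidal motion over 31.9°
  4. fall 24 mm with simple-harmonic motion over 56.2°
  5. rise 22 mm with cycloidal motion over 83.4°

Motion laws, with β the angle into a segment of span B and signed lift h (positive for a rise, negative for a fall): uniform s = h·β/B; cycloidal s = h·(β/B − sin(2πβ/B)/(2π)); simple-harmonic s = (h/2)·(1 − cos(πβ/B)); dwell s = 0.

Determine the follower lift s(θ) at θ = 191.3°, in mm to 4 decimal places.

seg 1 [0°–38.9°] dwell: s stays 0.0000
seg 2 [38.9°–188.5°] cycloidal, h=20: full span → s += 20 → s = 20.0000
seg 3 [188.5°–220.4°] cycloidal, h=16: θ=191.3° here. β=2.8, B=31.9. 16·(0.0878 − sin(2π·0.0878)/(2π)) = 0.0701 → s = 20.0701

20.0701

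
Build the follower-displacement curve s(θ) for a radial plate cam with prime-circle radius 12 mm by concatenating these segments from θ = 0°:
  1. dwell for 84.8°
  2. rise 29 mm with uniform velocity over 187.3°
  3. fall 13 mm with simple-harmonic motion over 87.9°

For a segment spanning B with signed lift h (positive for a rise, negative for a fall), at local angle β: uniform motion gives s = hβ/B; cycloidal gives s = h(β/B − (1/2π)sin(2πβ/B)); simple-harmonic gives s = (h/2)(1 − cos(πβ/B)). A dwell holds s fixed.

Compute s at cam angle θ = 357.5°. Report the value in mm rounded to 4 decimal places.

seg 1 [0°–84.8°] dwell: s stays 0.0000
seg 2 [84.8°–272.1°] uniform, h=29: full span → s += 29 → s = 29.0000
seg 3 [272.1°–360°] simple-harmonic, h=-13: θ=357.5° here. β=85.4, B=87.9. -13/2·(1 − cos(π·0.9716)) = -12.9741 → s = 16.0259

16.0259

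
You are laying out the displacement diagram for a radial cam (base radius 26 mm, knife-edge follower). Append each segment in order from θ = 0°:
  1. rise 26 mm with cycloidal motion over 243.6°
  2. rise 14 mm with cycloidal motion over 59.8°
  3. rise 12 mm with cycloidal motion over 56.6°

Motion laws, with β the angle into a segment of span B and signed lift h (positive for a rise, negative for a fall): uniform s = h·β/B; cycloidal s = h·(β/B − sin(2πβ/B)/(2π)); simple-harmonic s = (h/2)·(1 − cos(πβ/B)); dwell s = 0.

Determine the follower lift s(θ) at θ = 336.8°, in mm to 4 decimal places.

seg 1 [0°–243.6°] cycloidal, h=26: full span → s += 26 → s = 26.0000
seg 2 [243.6°–303.4°] cycloidal, h=14: full span → s += 14 → s = 40.0000
seg 3 [303.4°–360°] cycloidal, h=12: θ=336.8° here. β=33.4, B=56.6. 12·(0.5901 − sin(2π·0.5901)/(2π)) = 8.1057 → s = 48.1057

48.1057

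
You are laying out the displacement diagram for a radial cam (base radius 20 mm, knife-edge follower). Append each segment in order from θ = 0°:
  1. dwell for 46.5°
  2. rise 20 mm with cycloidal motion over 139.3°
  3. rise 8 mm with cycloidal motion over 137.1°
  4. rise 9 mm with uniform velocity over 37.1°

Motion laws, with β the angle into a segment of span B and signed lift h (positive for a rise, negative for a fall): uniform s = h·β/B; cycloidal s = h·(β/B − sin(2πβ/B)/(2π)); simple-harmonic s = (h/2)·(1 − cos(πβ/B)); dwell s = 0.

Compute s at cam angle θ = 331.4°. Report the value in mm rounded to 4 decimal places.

seg 1 [0°–46.5°] dwell: s stays 0.0000
seg 2 [46.5°–185.8°] cycloidal, h=20: full span → s += 20 → s = 20.0000
seg 3 [185.8°–322.9°] cycloidal, h=8: full span → s += 8 → s = 28.0000
seg 4 [322.9°–360°] uniform, h=9: θ=331.4° here. β=8.5, B=37.1. 9·8.5/37.1 = 2.0620 → s = 30.0620

30.0620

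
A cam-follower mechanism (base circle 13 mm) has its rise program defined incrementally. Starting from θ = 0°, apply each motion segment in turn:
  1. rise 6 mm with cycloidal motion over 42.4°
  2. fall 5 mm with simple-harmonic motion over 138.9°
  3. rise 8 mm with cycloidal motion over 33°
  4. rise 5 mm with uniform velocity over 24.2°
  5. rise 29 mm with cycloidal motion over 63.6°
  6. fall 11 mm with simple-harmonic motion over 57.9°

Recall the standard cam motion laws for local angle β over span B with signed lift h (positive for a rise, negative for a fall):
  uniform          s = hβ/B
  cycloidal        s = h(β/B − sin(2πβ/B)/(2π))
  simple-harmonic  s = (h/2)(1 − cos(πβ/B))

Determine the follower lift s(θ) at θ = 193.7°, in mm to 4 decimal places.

seg 1 [0°–42.4°] cycloidal, h=6: full span → s += 6 → s = 6.0000
seg 2 [42.4°–181.3°] simple-harmonic, h=-5: full span → s += -5 → s = 1.0000
seg 3 [181.3°–214.3°] cycloidal, h=8: θ=193.7° here. β=12.4, B=33. 8·(0.3758 − sin(2π·0.3758)/(2π)) = 2.1100 → s = 3.1100

3.1100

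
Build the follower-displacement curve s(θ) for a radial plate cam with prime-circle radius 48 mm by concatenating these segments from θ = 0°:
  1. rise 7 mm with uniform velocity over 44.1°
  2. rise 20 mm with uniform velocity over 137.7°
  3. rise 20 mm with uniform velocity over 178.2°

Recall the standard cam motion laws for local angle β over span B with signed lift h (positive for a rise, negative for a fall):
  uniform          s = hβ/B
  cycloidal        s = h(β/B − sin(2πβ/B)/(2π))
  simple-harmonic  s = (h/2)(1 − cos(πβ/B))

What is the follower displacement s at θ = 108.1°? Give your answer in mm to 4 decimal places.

seg 1 [0°–44.1°] uniform, h=7: full span → s += 7 → s = 7.0000
seg 2 [44.1°–181.8°] uniform, h=20: θ=108.1° here. β=64, B=137.7. 20·64/137.7 = 9.2956 → s = 16.2956

16.2956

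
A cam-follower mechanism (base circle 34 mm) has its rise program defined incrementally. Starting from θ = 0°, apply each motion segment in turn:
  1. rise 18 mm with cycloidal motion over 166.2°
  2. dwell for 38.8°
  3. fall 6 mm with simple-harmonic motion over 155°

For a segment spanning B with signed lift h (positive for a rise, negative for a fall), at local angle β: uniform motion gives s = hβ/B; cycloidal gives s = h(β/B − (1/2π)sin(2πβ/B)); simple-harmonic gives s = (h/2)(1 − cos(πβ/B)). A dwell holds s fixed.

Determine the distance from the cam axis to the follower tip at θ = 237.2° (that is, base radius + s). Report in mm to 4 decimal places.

seg 1 [0°–166.2°] cycloidal, h=18: full span → s += 18 → s = 18.0000
seg 2 [166.2°–205°] dwell: s stays 18.0000
seg 3 [205°–360°] simple-harmonic, h=-6: θ=237.2° here. β=32.2, B=155. -6/2·(1 − cos(π·0.2077)) = -0.6166 → s = 17.3834
radial distance = base radius + s = 34 + 17.3834 = 51.3834

51.3834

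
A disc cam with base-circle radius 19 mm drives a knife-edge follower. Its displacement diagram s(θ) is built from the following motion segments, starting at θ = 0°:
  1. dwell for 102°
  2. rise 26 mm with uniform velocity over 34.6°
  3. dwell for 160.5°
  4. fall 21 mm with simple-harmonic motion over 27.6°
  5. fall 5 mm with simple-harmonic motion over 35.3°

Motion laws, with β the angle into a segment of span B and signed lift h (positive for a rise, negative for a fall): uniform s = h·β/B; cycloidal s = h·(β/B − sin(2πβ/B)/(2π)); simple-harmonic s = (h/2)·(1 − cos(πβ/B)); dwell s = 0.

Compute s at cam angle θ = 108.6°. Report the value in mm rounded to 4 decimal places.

seg 1 [0°–102°] dwell: s stays 0.0000
seg 2 [102°–136.6°] uniform, h=26: θ=108.6° here. β=6.6, B=34.6. 26·6.6/34.6 = 4.9595 → s = 4.9595

4.9595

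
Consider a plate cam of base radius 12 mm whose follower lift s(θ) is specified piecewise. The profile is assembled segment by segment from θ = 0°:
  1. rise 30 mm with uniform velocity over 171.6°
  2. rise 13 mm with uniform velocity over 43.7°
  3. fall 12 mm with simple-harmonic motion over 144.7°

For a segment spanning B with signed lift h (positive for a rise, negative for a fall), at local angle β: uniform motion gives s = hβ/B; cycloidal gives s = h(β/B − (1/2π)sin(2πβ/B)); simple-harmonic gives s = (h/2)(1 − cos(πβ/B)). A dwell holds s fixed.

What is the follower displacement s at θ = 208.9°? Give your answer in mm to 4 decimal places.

seg 1 [0°–171.6°] uniform, h=30: full span → s += 30 → s = 30.0000
seg 2 [171.6°–215.3°] uniform, h=13: θ=208.9° here. β=37.3, B=43.7. 13·37.3/43.7 = 11.0961 → s = 41.0961

41.0961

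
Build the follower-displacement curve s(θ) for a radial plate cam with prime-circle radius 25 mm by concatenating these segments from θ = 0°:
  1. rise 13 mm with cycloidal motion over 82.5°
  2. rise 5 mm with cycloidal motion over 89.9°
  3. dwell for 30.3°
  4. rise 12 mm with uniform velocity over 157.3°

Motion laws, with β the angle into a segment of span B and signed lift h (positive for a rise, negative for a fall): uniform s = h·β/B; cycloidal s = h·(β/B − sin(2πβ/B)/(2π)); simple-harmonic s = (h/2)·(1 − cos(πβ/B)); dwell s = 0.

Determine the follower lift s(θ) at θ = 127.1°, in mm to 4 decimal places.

seg 1 [0°–82.5°] cycloidal, h=13: full span → s += 13 → s = 13.0000
seg 2 [82.5°–172.4°] cycloidal, h=5: θ=127.1° here. β=44.6, B=89.9. 5·(0.4961 − sin(2π·0.4961)/(2π)) = 2.4611 → s = 15.4611

15.4611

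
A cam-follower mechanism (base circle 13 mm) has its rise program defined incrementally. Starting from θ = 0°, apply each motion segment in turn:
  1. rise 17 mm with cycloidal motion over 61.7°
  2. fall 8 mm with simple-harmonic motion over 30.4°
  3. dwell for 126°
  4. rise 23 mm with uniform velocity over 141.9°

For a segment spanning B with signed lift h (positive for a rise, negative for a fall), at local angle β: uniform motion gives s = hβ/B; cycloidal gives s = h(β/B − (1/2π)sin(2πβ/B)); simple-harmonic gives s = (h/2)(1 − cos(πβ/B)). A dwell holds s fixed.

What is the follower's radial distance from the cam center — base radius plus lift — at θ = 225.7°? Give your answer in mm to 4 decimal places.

seg 1 [0°–61.7°] cycloidal, h=17: full span → s += 17 → s = 17.0000
seg 2 [61.7°–92.1°] simple-harmonic, h=-8: full span → s += -8 → s = 9.0000
seg 3 [92.1°–218.1°] dwell: s stays 9.0000
seg 4 [218.1°–360°] uniform, h=23: θ=225.7° here. β=7.6, B=141.9. 23·7.6/141.9 = 1.2319 → s = 10.2319
radial distance = base radius + s = 13 + 10.2319 = 23.2319

23.2319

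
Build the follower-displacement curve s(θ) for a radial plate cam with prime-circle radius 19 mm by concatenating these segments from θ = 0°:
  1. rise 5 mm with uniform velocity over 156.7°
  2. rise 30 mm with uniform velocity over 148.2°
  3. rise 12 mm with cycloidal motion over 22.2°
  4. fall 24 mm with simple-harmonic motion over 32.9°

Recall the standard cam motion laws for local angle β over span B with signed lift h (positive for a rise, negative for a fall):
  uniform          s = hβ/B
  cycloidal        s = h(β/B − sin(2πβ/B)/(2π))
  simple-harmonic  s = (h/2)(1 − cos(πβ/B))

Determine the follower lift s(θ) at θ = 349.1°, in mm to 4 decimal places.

seg 1 [0°–156.7°] uniform, h=5: full span → s += 5 → s = 5.0000
seg 2 [156.7°–304.9°] uniform, h=30: full span → s += 30 → s = 35.0000
seg 3 [304.9°–327.1°] cycloidal, h=12: full span → s += 12 → s = 47.0000
seg 4 [327.1°–360°] simple-harmonic, h=-24: θ=349.1° here. β=22, B=32.9. -24/2·(1 − cos(π·0.6687)) = -18.0660 → s = 28.9340

28.9340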